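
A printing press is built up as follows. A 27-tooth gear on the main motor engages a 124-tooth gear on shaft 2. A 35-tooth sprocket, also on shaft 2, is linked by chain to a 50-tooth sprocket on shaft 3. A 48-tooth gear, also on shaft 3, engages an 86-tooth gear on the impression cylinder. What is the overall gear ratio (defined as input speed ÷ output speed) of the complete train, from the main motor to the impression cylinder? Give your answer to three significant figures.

Each stage contributes driven/driver: gear mesh 124/27 = 4.5926, chain 50/35 = 1.4286, gear mesh 86/48 = 1.7917.
Overall: 4.5926 × 1.4286 × 1.7917 = 11.755.

11.8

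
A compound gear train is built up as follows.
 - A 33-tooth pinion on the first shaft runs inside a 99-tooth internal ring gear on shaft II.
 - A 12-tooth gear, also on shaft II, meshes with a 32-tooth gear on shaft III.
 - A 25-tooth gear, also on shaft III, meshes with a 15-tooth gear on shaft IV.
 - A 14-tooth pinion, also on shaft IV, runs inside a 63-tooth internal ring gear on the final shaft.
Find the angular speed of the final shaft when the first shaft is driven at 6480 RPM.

the first shaft → shaft II (internal gear, 99/33): 6480 ÷ 3 = 2160 RPM
shaft II → shaft III (gear mesh, 32/12): 2160 ÷ 2.6667 = 810 RPM
shaft III → shaft IV (gear mesh, 15/25): 810 ÷ 0.6 = 1350 RPM
shaft IV → the final shaft (internal gear, 63/14): 1350 ÷ 4.5 = 300 RPM

300 RPM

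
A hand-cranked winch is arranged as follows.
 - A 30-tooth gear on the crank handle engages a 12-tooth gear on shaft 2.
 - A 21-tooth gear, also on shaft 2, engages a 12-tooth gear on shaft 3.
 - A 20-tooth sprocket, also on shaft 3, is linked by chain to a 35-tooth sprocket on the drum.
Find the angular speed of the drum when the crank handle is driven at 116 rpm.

the crank handle → shaft 2 (gear mesh, 12/30): 116 ÷ 0.4 = 290 rpm
shaft 2 → shaft 3 (gear mesh, 12/21): 290 ÷ 0.57143 = 507.5 rpm
shaft 3 → the drum (chain, 35/20): 507.5 ÷ 1.75 = 290 rpm

290 rpm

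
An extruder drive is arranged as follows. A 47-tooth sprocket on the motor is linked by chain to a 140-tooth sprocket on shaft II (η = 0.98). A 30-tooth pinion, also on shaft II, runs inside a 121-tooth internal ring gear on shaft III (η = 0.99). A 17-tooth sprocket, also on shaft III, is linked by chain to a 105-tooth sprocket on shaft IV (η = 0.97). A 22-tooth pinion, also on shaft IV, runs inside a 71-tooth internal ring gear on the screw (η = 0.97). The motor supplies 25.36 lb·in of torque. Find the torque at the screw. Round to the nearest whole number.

5544 lb·in

Chain: ratio = 140/47 = 2.9787; torque at shaft II = 25.36 × 2.9787 × 0.98 = 74.03 lb·in.
Internal gear: ratio = 121/30 = 4.0333; torque at shaft III = 74.03 × 4.0333 × 0.99 = 295.6 lb·in.
Chain: ratio = 105/17 = 6.1765; torque at shaft IV = 295.6 × 6.1765 × 0.97 = 1771 lb·in.
Internal gear: ratio = 71/22 = 3.2273; torque at the screw = 1771 × 3.2273 × 0.97 = 5544 lb·in.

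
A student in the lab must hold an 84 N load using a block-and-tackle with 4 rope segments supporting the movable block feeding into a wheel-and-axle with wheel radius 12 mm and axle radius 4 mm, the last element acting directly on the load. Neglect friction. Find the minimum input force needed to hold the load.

Block-and-tackle MA = number of supporting rope parts = 4.
Wheel-and-axle MA = R/r = 12/4 = 3.
Combined ideal MA = 4 × 3 = 12.
Effort = load / MA = 84 / 12 = 7 N.

7 N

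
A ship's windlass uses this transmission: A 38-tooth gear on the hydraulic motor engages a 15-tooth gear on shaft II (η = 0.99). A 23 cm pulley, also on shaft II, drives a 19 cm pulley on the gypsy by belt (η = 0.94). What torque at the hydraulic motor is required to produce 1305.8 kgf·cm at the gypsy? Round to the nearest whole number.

4303 kgf·cm

Overall ratio R = 0.39474 × 0.82609 = 0.32609; overall efficiency η = 0.99 × 0.94 = 0.9306.
Input torque = output torque / (R × η) = 1305.8 / (0.32609 × 0.9306) = 4303.1 kgf·cm.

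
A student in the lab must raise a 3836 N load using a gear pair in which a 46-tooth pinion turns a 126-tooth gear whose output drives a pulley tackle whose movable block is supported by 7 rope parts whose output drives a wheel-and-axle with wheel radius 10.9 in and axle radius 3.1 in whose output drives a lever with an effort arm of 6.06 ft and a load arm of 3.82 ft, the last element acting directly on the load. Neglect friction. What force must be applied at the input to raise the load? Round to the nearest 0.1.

Gear pair MA = 126/46 = 2.7391.
Block-and-tackle MA = number of supporting rope parts = 7.
Wheel-and-axle MA = R/r = 10.9/3.1 = 3.5161.
Lever MA = effort arm / load arm = 6.06/3.82 = 1.5864.
Combined ideal MA = 2.7391 × 7 × 3.5161 × 1.5864 = 106.95.
Effort = load / MA = 3836 / 106.95 = 35.867 N.

35.9 N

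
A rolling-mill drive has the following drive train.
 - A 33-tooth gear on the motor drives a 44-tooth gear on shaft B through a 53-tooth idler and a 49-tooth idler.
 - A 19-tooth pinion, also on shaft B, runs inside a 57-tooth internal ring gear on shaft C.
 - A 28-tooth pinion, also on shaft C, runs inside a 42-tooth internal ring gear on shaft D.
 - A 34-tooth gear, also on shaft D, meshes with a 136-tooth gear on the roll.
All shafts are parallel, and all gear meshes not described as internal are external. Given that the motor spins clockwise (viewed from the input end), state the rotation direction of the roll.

clockwise

the motor → shaft B: driver → idler → idler → driven is 3 external meshes, 3 reversals → CCW.
shaft B → shaft C: internal mesh, same direction → CCW.
shaft C → shaft D: internal mesh, same direction → CCW.
shaft D → the roll: external mesh, 1 reversal → CW.
4 reversals in total — an even number — so the roll turns the same way as the motor.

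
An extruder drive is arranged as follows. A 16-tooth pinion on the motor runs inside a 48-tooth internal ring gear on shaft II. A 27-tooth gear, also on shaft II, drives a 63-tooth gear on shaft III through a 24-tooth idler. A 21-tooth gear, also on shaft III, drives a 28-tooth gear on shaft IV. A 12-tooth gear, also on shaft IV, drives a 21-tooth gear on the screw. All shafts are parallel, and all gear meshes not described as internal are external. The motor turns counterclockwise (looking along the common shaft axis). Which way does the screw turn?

counterclockwise

the motor → shaft II: internal mesh, same direction → CCW.
shaft II → shaft III: driver → idler → driven is 2 external meshes, 2 reversals → CCW.
shaft III → shaft IV: external mesh, 1 reversal → CW.
shaft IV → the screw: external mesh, 1 reversal → CCW.
4 reversals in total — an even number — so the screw turns the same way as the motor.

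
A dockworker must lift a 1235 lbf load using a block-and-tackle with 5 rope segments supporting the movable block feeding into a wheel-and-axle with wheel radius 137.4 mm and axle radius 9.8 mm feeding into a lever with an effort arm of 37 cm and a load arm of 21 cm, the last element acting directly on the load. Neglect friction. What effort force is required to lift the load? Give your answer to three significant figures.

Block-and-tackle MA = number of supporting rope parts = 5.
Wheel-and-axle MA = R/r = 137.4/9.8 = 14.02.
Lever MA = effort arm / load arm = 37/21 = 1.7619.
Combined ideal MA = 5 × 14.02 × 1.7619 = 123.51.
Effort = load / MA = 1235 / 123.51 = 9.9989 lbf.

10.0 lbf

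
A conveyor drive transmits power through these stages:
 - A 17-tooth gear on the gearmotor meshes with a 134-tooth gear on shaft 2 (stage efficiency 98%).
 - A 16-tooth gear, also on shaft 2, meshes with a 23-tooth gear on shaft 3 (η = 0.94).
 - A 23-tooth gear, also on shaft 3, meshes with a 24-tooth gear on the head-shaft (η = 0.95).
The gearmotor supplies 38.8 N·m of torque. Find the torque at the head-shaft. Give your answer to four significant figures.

401.5 N·m

After the gear mesh (134/17): 38.8 × 7.8824 × 0.98 = 299.72 N·m
After the gear mesh (23/16): 299.72 × 1.4375 × 0.94 = 404.99 N·m
After the gear mesh (24/23): 404.99 × 1.0435 × 0.95 = 401.47 N·m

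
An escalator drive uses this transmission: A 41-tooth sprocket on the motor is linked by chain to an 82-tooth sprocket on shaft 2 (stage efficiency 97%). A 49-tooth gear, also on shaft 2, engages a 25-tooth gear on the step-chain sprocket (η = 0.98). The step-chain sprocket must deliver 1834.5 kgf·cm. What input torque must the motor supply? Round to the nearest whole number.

Overall ratio R = 2 × 0.5102 = 1.0204; overall efficiency η = 0.97 × 0.98 = 0.9506.
Input torque = output torque / (R × η) = 1834.5 / (1.0204 × 0.9506) = 1891.2 kgf·cm.

1891 kgf·cm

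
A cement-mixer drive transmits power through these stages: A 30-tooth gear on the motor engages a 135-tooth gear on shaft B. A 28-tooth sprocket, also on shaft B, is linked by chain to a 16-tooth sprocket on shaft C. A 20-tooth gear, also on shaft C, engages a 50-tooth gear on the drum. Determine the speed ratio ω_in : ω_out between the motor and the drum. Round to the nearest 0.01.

Each stage contributes driven/driver: gear mesh 135/30 = 4.5, chain 16/28 = 0.57143, gear mesh 50/20 = 2.5.
Overall: 4.5 × 0.57143 × 2.5 = 6.4286.

6.43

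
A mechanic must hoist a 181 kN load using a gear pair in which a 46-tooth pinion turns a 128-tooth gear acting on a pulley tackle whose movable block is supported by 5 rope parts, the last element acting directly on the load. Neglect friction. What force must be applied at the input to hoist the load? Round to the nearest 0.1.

Gear pair MA = 128/46 = 2.7826.
Block-and-tackle MA = number of supporting rope parts = 5.
Combined ideal MA = 2.7826 × 5 = 13.913.
Effort = load / MA = 181 / 13.913 = 13.009 kN.

13.0 kN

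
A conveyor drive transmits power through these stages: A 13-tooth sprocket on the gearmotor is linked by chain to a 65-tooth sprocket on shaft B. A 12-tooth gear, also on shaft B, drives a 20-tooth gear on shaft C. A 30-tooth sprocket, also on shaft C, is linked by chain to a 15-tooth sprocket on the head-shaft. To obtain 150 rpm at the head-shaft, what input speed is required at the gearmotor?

625 rpm

Overall ratio R = 5 × 1.6667 × 0.5 = 4.1667.
Required input speed = output speed × R = 150 × 4.1667 = 625 rpm.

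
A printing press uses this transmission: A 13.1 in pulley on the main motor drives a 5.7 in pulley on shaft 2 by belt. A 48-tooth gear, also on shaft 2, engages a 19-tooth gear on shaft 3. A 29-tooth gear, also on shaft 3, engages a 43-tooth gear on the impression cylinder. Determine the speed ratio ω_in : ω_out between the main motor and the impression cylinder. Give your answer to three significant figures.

Each stage contributes driven/driver: belt 5.7/13.1 = 0.43511, gear mesh 19/48 = 0.39583, gear mesh 43/29 = 1.4828.
Overall: 0.43511 × 0.39583 × 1.4828 = 0.25538.

0.255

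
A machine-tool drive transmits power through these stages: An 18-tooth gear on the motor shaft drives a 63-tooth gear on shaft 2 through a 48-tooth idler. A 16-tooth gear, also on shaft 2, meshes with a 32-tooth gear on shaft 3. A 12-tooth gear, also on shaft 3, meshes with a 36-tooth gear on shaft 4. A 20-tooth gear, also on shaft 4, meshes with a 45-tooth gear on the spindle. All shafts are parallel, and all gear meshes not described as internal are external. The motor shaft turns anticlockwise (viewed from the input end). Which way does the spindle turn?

the motor shaft → shaft 2: driver → idler → driven is 2 external meshes, 2 reversals → CCW.
shaft 2 → shaft 3: external mesh, 1 reversal → CW.
shaft 3 → shaft 4: external mesh, 1 reversal → CCW.
shaft 4 → the spindle: external mesh, 1 reversal → CW.
5 reversals in total — an odd number — so the spindle turns opposite to the motor shaft.

clockwise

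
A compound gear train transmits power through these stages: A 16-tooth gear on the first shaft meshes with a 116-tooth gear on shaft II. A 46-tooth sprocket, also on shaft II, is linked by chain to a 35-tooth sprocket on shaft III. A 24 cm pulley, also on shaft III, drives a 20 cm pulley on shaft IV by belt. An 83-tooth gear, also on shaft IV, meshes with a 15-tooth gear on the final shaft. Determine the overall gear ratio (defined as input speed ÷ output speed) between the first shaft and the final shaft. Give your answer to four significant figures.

0.8308

Each stage contributes driven/driver: gear mesh 116/16 = 7.25, chain 35/46 = 0.76087, belt 20/24 = 0.83333, gear mesh 15/83 = 0.18072.
Overall: 7.25 × 0.76087 × 0.83333 × 0.18072 = 0.83077.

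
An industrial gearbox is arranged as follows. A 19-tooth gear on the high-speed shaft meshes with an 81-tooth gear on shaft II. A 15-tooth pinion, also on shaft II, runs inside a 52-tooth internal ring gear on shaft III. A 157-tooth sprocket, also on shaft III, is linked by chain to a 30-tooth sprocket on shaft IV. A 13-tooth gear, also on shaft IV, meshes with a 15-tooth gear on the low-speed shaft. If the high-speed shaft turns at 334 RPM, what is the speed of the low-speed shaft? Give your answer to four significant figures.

the high-speed shaft → shaft II (gear mesh, 81/19): 334 ÷ 4.2632 = 78.346 RPM
shaft II → shaft III (internal gear, 52/15): 78.346 ÷ 3.4667 = 22.6 RPM
shaft III → shaft IV (chain, 30/157): 22.6 ÷ 0.19108 = 118.27 RPM
shaft IV → the low-speed shaft (gear mesh, 15/13): 118.27 ÷ 1.1538 = 102.5 RPM

102.5 RPM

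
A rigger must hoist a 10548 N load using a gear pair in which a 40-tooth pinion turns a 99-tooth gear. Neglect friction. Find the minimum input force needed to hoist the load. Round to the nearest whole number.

4262 N

Gear pair MA = 99/40 = 2.475.
Effort = load / MA = 10548 / 2.475 = 4261.8 N.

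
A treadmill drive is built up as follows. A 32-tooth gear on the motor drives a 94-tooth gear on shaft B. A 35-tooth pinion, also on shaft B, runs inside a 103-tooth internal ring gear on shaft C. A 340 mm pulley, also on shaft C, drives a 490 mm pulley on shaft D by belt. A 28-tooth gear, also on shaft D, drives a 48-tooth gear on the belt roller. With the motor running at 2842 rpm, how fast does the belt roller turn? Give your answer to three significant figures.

gear mesh 94/32 = 2.9375 → 2842/2.9375 = 967.49 rpm
internal gear 103/35 = 2.9429 → 967.49/2.9429 = 328.76 rpm
belt 490/340 = 1.4412 → 328.76/1.4412 = 228.12 rpm
gear mesh 48/28 = 1.7143 → 228.12/1.7143 = 133.07 rpm

133 rpm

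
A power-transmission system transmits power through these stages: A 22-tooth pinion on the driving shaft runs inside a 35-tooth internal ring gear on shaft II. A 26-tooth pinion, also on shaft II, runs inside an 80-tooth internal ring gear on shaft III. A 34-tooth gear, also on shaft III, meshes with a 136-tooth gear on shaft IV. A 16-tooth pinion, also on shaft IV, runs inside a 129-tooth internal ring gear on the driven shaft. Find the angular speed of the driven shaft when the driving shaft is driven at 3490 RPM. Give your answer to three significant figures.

22.1 RPM

Internal gear: ratio = 35/22 = 1.5909, so shaft II turns at 3490 / 1.5909 = 2193.7 RPM.
Internal gear: ratio = 80/26 = 3.0769, so shaft III turns at 2193.7 / 3.0769 = 712.96 RPM.
Gear mesh: ratio = 136/34 = 4, so shaft IV turns at 712.96 / 4 = 178.24 RPM.
Internal gear: ratio = 129/16 = 8.0625, so the driven shaft turns at 178.24 / 8.0625 = 22.107 RPM.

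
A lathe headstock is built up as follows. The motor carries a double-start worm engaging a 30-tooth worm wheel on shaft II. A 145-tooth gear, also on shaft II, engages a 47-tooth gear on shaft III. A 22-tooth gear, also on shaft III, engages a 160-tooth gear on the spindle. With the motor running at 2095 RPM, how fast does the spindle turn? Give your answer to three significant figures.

Worm: ratio = 30/2 = 15, so shaft II turns at 2095 / 15 = 139.67 RPM.
Gear mesh: ratio = 47/145 = 0.32414, so shaft III turns at 139.67 / 0.32414 = 430.89 RPM.
Gear mesh: ratio = 160/22 = 7.2727, so the spindle turns at 430.89 / 7.2727 = 59.247 RPM.

59.2 RPM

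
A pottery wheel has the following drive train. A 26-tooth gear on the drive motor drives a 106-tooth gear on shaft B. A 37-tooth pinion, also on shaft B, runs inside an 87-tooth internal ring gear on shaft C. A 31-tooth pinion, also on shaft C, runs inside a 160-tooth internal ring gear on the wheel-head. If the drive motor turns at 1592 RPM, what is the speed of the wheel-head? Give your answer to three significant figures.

gear mesh 106/26 = 4.0769 → 1592/4.0769 = 390.49 RPM
internal gear 87/37 = 2.3514 → 390.49/2.3514 = 166.07 RPM
internal gear 160/31 = 5.1613 → 166.07/5.1613 = 32.176 RPM

32.2 RPM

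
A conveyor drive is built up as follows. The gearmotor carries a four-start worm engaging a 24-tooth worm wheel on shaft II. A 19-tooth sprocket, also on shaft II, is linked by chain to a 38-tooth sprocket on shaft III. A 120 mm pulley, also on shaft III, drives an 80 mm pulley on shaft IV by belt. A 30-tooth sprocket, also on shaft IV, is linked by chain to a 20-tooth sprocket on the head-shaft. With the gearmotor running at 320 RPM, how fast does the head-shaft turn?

the gearmotor → shaft II (worm, 24/4): 320 ÷ 6 = 53.333 RPM
shaft II → shaft III (chain, 38/19): 53.333 ÷ 2 = 26.667 RPM
shaft III → shaft IV (belt, 80/120): 26.667 ÷ 0.66667 = 40 RPM
shaft IV → the head-shaft (chain, 20/30): 40 ÷ 0.66667 = 60 RPM

60 RPM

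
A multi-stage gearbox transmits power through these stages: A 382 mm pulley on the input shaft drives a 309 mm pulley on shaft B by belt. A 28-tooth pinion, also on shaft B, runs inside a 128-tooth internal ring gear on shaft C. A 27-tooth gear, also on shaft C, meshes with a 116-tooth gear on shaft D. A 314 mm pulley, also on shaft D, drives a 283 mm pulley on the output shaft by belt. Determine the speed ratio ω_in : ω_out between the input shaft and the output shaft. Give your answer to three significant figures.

14.3

Each stage contributes driven/driver: belt 309/382 = 0.8089, internal gear 128/28 = 4.5714, gear mesh 116/27 = 4.2963, belt 283/314 = 0.90127.
Overall: 0.8089 × 4.5714 × 4.2963 × 0.90127 = 14.319.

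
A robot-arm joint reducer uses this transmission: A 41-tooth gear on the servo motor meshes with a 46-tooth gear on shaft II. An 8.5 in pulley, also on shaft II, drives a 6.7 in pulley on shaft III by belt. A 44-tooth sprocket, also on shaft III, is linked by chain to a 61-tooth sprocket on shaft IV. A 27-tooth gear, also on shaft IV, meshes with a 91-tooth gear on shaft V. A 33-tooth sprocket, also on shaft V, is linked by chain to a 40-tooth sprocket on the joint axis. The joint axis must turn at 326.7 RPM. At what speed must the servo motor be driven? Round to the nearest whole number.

1636 RPM

Overall ratio R = 1.122 × 0.78824 × 1.3864 × 3.3704 × 1.2121 = 5.0088.
Required input speed = output speed × R = 326.7 × 5.0088 = 1636.4 RPM.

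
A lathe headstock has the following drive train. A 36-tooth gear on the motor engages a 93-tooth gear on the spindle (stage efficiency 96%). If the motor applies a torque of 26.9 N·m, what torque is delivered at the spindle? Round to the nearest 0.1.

gear mesh 93/36 = 2.5833 → τ = 26.9·2.5833·0.96 = 66.712 N·m

66.7 N·m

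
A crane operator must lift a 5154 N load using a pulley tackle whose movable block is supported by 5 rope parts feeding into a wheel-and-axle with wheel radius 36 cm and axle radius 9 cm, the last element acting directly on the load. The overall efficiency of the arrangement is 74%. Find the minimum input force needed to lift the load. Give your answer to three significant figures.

348 N

Block-and-tackle MA = number of supporting rope parts = 5.
Wheel-and-axle MA = R/r = 36/9 = 4.
Combined ideal MA = 5 × 4 = 20.
Actual MA = 20 × 0.74 = 14.8.
Effort = load / actual MA = 5154 / 14.8 = 348.24 N.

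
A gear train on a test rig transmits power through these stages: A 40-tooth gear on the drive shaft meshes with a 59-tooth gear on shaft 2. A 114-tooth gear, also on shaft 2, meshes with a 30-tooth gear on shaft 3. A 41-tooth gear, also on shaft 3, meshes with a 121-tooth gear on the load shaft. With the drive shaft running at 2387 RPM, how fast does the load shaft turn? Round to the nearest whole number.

2084 RPM

gear mesh 59/40 = 1.475 → 2387/1.475 = 1618.3 RPM
gear mesh 30/114 = 0.26316 → 1618.3/0.26316 = 6149.6 RPM
gear mesh 121/41 = 2.9512 → 6149.6/2.9512 = 2083.7 RPM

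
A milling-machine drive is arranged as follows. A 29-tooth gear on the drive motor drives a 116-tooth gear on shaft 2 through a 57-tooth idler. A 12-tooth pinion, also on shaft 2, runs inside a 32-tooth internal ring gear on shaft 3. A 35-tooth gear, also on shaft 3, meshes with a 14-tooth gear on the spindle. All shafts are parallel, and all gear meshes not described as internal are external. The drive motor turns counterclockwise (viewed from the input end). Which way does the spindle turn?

the drive motor → shaft 2: driver → idler → driven is 2 external meshes, 2 reversals → CCW.
shaft 2 → shaft 3: internal mesh, same direction → CCW.
shaft 3 → the spindle: external mesh, 1 reversal → CW.
3 reversals in total — an odd number — so the spindle turns opposite to the drive motor.

clockwise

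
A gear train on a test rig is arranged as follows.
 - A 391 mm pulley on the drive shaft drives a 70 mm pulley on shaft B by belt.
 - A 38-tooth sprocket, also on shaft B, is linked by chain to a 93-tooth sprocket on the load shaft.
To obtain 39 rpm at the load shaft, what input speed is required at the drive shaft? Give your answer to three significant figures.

Overall ratio R = 0.17903 × 2.4474 = 0.43815.
Required input speed = output speed × R = 39 × 0.43815 = 17.088 rpm.

17.1 rpm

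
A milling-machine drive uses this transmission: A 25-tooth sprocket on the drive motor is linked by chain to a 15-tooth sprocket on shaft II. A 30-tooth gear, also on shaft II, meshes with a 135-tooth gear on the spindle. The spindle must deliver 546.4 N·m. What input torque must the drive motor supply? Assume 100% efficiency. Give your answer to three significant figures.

Overall ratio R = 0.6 × 4.5 = 2.7.
Input torque = output torque / R = 546.4 / 2.7 = 202.37 N·m.

202 N·m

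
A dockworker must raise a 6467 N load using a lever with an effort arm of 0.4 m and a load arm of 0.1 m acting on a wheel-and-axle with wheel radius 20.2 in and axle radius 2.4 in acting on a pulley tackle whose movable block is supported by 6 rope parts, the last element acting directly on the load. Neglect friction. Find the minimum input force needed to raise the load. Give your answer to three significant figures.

32.0 N

Lever MA = effort arm / load arm = 0.4/0.1 = 4.
Wheel-and-axle MA = R/r = 20.2/2.4 = 8.4167.
Block-and-tackle MA = number of supporting rope parts = 6.
Combined ideal MA = 4 × 8.4167 × 6 = 202.
Effort = load / MA = 6467 / 202 = 32.015 N.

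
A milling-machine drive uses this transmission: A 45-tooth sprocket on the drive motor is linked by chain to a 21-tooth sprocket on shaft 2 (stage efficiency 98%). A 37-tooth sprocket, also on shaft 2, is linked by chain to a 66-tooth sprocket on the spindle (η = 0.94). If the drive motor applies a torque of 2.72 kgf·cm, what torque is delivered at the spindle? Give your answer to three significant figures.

2.09 kgf·cm

After the chain (21/45): 2.72 × 0.46667 × 0.98 = 1.2439 kgf·cm
After the chain (66/37): 1.2439 × 1.7838 × 0.94 = 2.0858 kgf·cm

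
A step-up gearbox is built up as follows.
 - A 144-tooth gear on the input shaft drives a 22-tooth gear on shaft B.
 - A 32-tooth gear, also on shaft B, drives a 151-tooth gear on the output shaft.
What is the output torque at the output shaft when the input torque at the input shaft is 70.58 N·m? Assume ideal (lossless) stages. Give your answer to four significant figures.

Gear mesh: ratio = 22/144 = 0.15278; torque at shaft B = 70.58 × 0.15278 = 10.783 N·m.
Gear mesh: ratio = 151/32 = 4.7188; torque at the output shaft = 10.783 × 4.7188 = 50.883 N·m.

50.88 N·m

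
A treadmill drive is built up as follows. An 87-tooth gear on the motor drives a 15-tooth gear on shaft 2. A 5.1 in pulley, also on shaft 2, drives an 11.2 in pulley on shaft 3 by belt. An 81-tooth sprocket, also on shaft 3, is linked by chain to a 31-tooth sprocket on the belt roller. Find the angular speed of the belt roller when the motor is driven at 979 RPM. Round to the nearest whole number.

the motor → shaft 2 (gear mesh, 15/87): 979 ÷ 0.17241 = 5678.2 RPM
shaft 2 → shaft 3 (belt, 11.2/5.1): 5678.2 ÷ 2.1961 = 2585.6 RPM
shaft 3 → the belt roller (chain, 31/81): 2585.6 ÷ 0.38272 = 6755.9 RPM

6756 RPM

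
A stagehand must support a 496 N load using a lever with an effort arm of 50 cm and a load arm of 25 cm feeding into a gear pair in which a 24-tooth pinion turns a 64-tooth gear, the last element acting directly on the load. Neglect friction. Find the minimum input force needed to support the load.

Lever MA = effort arm / load arm = 50/25 = 2.
Gear pair MA = 64/24 = 2.6667.
Combined ideal MA = 2 × 2.6667 = 5.3333.
Effort = load / MA = 496 / 5.3333 = 93 N.

93 N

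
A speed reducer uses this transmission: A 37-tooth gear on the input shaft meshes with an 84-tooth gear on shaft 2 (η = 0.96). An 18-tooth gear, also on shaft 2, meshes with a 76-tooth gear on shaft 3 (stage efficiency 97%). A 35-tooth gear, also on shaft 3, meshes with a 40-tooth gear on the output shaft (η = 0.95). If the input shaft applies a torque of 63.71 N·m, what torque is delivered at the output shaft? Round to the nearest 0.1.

After the gear mesh (84/37): 63.71 × 2.2703 × 0.96 = 138.85 N·m
After the gear mesh (76/18): 138.85 × 4.2222 × 0.97 = 568.68 N·m
After the gear mesh (40/35): 568.68 × 1.1429 × 0.95 = 617.43 N·m

617.4 N·m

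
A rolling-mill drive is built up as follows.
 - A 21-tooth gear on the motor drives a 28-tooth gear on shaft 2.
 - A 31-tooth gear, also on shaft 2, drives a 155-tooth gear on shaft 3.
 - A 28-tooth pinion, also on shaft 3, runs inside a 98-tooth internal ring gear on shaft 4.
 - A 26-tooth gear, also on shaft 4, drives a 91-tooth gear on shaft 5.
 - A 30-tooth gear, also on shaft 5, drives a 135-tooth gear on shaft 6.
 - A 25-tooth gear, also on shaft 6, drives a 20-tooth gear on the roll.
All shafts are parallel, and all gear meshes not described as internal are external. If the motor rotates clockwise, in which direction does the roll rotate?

the motor → shaft 2: external mesh, 1 reversal → CCW.
shaft 2 → shaft 3: external mesh, 1 reversal → CW.
shaft 3 → shaft 4: internal mesh, same direction → CW.
shaft 4 → shaft 5: external mesh, 1 reversal → CCW.
shaft 5 → shaft 6: external mesh, 1 reversal → CW.
shaft 6 → the roll: external mesh, 1 reversal → CCW.
5 reversals in total — an odd number — so the roll turns opposite to the motor.

anticlockwise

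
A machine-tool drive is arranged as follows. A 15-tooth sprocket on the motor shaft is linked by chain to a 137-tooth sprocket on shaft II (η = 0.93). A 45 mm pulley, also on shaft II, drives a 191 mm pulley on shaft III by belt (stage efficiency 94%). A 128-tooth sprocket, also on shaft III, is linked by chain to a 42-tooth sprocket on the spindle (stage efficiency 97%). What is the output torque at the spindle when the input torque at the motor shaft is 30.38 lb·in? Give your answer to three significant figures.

Chain: ratio = 137/15 = 9.1333; torque at shaft II = 30.38 × 9.1333 × 0.93 = 258.05 lb·in.
Belt: ratio = 191/45 = 4.2444; torque at shaft III = 258.05 × 4.2444 × 0.94 = 1029.6 lb·in.
Chain: ratio = 42/128 = 0.32812; torque at the spindle = 1029.6 × 0.32812 × 0.97 = 327.69 lb·in.

328 lb·in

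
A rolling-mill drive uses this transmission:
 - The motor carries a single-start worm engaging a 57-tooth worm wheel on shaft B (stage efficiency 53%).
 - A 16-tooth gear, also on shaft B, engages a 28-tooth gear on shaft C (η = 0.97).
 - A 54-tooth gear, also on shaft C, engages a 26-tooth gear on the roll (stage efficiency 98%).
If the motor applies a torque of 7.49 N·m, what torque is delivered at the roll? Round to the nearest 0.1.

181.2 N·m

worm 57/1 = 57 → τ = 7.49·57·0.53 = 226.27 N·m
gear mesh 28/16 = 1.75 → τ = 226.27·1.75·0.97 = 384.1 N·m
gear mesh 26/54 = 0.48148 → τ = 384.1·0.48148·0.98 = 181.24 N·m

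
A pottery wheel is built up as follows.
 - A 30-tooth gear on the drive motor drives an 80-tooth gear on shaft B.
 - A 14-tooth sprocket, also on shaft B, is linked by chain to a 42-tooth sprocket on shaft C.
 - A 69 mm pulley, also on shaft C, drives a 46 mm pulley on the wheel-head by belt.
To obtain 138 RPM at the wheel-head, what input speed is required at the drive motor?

Overall ratio R = 2.6667 × 3 × 0.66667 = 5.3333.
Required input speed = output speed × R = 138 × 5.3333 = 736 RPM.

736 RPM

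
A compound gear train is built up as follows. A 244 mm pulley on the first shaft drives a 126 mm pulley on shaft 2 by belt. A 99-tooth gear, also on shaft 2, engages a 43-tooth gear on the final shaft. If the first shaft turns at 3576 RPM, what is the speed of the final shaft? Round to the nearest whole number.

belt 126/244 = 0.51639 → 3576/0.51639 = 6925 RPM
gear mesh 43/99 = 0.43434 → 6925/0.43434 = 15943 RPM

15943 RPM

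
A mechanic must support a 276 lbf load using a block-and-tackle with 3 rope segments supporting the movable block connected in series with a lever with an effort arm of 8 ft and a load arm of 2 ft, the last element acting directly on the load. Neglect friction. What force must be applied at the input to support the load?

23 lbf

Block-and-tackle MA = number of supporting rope parts = 3.
Lever MA = effort arm / load arm = 8/2 = 4.
Combined ideal MA = 3 × 4 = 12.
Effort = load / MA = 276 / 12 = 23 lbf.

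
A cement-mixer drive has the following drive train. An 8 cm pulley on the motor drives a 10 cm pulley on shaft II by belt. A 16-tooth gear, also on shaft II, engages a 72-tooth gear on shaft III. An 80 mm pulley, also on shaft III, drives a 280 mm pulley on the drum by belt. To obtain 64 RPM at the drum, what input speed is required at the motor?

Overall ratio R = 1.25 × 4.5 × 3.5 = 19.688.
Required input speed = output speed × R = 64 × 19.688 = 1260 RPM.

1260 RPM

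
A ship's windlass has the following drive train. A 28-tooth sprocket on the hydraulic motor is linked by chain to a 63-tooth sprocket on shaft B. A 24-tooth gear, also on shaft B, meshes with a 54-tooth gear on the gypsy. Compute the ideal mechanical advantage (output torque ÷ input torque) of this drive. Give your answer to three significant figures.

Each stage contributes driven/driver: chain 63/28 = 2.25, gear mesh 54/24 = 2.25.
Overall: 2.25 × 2.25 = 5.0625.

5.06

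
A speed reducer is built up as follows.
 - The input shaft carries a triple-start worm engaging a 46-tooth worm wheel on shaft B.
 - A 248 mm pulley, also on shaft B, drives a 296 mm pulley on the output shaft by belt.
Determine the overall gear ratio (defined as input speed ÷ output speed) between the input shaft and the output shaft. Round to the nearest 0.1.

Each stage contributes driven/driver: worm 46/3 = 15.333, belt 296/248 = 1.1935.
Overall: 15.333 × 1.1935 = 18.301.

18.3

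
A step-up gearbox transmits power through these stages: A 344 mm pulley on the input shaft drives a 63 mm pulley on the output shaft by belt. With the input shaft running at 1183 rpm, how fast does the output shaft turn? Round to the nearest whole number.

6460 rpm

the input shaft → the output shaft (belt, 63/344): 1183 ÷ 0.18314 = 6459.6 rpm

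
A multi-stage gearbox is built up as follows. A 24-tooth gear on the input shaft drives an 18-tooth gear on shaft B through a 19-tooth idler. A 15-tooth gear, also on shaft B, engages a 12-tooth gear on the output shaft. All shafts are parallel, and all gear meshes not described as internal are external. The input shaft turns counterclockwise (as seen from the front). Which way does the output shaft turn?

the input shaft → shaft B: driver → idler → driven is 2 external meshes, 2 reversals → CCW.
shaft B → the output shaft: external mesh, 1 reversal → CW.
3 reversals in total — an odd number — so the output shaft turns opposite to the input shaft.

clockwise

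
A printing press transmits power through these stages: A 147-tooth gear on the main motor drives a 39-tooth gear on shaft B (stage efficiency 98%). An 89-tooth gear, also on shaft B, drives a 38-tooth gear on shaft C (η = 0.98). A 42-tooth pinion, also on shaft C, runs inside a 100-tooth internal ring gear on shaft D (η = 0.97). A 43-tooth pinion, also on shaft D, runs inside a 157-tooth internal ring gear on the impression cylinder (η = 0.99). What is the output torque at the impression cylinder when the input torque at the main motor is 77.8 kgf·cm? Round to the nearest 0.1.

Gear mesh: ratio = 39/147 = 0.26531; torque at shaft B = 77.8 × 0.26531 × 0.98 = 20.228 kgf·cm.
Gear mesh: ratio = 38/89 = 0.42697; torque at shaft C = 20.228 × 0.42697 × 0.98 = 8.4639 kgf·cm.
Internal gear: ratio = 100/42 = 2.381; torque at shaft D = 8.4639 × 2.381 × 0.97 = 19.548 kgf·cm.
Internal gear: ratio = 157/43 = 3.6512; torque at the impression cylinder = 19.548 × 3.6512 × 0.99 = 70.658 kgf·cm.

70.7 kgf·cm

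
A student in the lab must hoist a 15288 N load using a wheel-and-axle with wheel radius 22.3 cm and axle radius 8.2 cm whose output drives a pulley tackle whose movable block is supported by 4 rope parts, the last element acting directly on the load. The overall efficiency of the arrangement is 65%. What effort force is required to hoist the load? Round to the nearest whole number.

Wheel-and-axle MA = R/r = 22.3/8.2 = 2.7195.
Block-and-tackle MA = number of supporting rope parts = 4.
Combined ideal MA = 2.7195 × 4 = 10.878.
Actual MA = 10.878 × 0.65 = 7.0707.
Effort = load / actual MA = 15288 / 7.0707 = 2162.2 N.

2162 N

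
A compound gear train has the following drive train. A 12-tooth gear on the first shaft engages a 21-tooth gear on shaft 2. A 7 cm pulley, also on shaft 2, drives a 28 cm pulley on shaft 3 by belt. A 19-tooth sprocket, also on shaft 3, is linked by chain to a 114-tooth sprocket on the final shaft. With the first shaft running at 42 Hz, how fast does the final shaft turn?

1 Hz

the first shaft → shaft 2 (gear mesh, 21/12): 42 ÷ 1.75 = 24 Hz
shaft 2 → shaft 3 (belt, 28/7): 24 ÷ 4 = 6 Hz
shaft 3 → the final shaft (chain, 114/19): 6 ÷ 6 = 1 Hz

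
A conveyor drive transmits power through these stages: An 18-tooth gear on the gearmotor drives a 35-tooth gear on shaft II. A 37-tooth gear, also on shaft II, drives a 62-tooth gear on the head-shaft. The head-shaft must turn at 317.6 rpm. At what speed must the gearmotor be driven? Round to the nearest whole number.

1035 rpm

Overall ratio R = 1.9444 × 1.6757 = 3.2583.
Required input speed = output speed × R = 317.6 × 3.2583 = 1034.8 rpm.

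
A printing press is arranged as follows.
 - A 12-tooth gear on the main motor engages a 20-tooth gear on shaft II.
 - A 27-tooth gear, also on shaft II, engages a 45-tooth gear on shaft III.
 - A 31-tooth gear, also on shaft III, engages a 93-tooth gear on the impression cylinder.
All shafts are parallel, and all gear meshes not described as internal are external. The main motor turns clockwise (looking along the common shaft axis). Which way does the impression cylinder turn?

the main motor → shaft II: external mesh, 1 reversal → CCW.
shaft II → shaft III: external mesh, 1 reversal → CW.
shaft III → the impression cylinder: external mesh, 1 reversal → CCW.
3 reversals in total — an odd number — so the impression cylinder turns opposite to the main motor.

counterclockwise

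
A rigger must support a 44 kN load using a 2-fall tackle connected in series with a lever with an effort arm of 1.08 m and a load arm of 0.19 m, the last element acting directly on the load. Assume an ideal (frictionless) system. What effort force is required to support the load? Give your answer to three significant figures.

3.87 kN

Block-and-tackle MA = number of supporting rope parts = 2.
Lever MA = effort arm / load arm = 1.08/0.19 = 5.6842.
Combined ideal MA = 2 × 5.6842 = 11.368.
Effort = load / MA = 44 / 11.368 = 3.8704 kN.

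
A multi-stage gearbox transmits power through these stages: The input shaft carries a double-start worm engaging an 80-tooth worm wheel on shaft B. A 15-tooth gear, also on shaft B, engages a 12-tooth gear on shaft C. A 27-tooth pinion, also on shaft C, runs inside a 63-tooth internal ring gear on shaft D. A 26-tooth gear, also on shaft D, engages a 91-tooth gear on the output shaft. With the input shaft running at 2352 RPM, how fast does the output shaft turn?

9 RPM

Worm: ratio = 80/2 = 40, so shaft B turns at 2352 / 40 = 58.8 RPM.
Gear mesh: ratio = 12/15 = 0.8, so shaft C turns at 58.8 / 0.8 = 73.5 RPM.
Internal gear: ratio = 63/27 = 2.3333, so shaft D turns at 73.5 / 2.3333 = 31.5 RPM.
Gear mesh: ratio = 91/26 = 3.5, so the output shaft turns at 31.5 / 3.5 = 9 RPM.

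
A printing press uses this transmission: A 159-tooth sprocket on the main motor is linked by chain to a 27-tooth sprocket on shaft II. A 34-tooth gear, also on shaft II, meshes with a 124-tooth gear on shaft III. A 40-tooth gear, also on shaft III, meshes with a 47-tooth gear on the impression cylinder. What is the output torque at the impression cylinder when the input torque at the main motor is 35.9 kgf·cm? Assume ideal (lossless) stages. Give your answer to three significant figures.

chain 27/159 = 0.16981 → τ = 35.9·0.16981 = 6.0962 kgf·cm
gear mesh 124/34 = 3.6471 → τ = 6.0962·3.6471 = 22.233 kgf·cm
gear mesh 47/40 = 1.175 → τ = 22.233·1.175 = 26.124 kgf·cm

26.1 kgf·cm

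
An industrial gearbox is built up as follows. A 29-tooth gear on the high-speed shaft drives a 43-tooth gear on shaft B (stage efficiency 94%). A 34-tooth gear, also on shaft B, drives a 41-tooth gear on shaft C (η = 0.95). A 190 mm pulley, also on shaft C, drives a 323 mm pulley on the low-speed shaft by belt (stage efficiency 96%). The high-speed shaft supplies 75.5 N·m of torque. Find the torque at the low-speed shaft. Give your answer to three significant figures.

197 N·m

Gear mesh: ratio = 43/29 = 1.4828; torque at shaft B = 75.5 × 1.4828 × 0.94 = 105.23 N·m.
Gear mesh: ratio = 41/34 = 1.2059; torque at shaft C = 105.23 × 1.2059 × 0.95 = 120.55 N·m.
Belt: ratio = 323/190 = 1.7; torque at the low-speed shaft = 120.55 × 1.7 × 0.96 = 196.74 N·m.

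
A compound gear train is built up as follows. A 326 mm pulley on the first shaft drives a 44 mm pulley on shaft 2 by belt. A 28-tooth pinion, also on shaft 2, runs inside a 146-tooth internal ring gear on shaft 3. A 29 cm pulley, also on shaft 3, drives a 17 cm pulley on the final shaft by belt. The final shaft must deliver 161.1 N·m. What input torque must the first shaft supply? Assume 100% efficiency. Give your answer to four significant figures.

Overall ratio R = 0.13497 × 5.2143 × 0.58621 = 0.41255.
Input torque = output torque / R = 161.1 / 0.41255 = 390.49 N·m.

390.5 N·m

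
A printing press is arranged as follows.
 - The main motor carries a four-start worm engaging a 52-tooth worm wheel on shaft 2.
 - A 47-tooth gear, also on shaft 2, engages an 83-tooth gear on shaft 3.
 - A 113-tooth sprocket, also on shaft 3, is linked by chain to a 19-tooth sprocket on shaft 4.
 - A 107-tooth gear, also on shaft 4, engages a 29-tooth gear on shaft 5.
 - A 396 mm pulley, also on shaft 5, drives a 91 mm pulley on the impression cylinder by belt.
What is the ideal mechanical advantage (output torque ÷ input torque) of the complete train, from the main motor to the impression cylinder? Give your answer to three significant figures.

Each stage contributes driven/driver: worm 52/4 = 13, gear mesh 83/47 = 1.766, chain 19/113 = 0.16814, gear mesh 29/107 = 0.27103, belt 91/396 = 0.2298.
Overall: 13 × 1.766 × 0.16814 × 0.27103 × 0.2298 = 0.24041.

0.240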